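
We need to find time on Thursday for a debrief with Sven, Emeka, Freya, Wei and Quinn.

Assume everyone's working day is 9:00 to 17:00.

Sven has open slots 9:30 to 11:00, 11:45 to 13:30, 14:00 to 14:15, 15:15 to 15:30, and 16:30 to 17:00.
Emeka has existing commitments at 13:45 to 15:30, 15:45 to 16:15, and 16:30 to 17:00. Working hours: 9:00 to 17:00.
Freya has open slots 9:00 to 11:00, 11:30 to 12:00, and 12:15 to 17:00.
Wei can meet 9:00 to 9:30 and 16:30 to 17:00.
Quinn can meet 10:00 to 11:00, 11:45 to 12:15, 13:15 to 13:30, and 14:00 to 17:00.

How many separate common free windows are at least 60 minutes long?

Emeka free within 09:00–17:00: 09:00–13:45, 15:30–15:45, 16:15–16:30.
Sven ∩ Emeka: 09:30–11:00, 11:45–13:30.
Sven ∩ Emeka ∩ Freya: 09:30–11:00, 11:45–12:00, 12:15–13:30.
Sven ∩ Emeka ∩ Freya ∩ Wei: (none).
Sven ∩ Emeka ∩ Freya ∩ Wei ∩ Quinn: (none).
Windows ≥ 60 min: (none).
That's 0 windows.

0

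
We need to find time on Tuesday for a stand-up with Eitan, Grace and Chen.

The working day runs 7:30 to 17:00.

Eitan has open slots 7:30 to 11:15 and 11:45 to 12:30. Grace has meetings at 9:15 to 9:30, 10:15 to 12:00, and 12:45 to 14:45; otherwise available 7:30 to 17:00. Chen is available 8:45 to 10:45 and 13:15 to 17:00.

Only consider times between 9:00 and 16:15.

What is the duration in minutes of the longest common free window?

45 minutes

Grace free within 07:30–17:00: 07:30–09:15, 09:30–10:15, 12:00–12:45, 14:45–17:00.
Eitan ∩ Grace: 07:30–09:15, 09:30–10:15, 12:00–12:30.
Eitan ∩ Grace ∩ Chen: 08:45–09:15, 09:30–10:15.
Restricted to 09:00–16:15: 09:00–09:15, 09:30–10:15.
Common window lengths: 15, 45 min; longest is 45.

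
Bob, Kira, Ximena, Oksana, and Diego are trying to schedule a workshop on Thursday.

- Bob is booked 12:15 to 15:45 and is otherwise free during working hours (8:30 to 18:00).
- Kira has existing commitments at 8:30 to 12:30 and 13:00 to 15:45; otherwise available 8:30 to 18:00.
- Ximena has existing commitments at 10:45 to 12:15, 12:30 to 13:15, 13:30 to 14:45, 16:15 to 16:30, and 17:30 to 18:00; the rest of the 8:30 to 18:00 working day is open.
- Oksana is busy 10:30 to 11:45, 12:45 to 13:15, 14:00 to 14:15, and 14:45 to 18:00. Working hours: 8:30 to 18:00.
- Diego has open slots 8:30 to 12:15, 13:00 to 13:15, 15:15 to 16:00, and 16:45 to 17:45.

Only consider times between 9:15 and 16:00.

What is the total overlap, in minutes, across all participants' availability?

0 minutes

Bob free within 08:30–18:00: 08:30–12:15, 15:45–18:00.
Kira free within 08:30–18:00: 12:30–13:00, 15:45–18:00.
Ximena free within 08:30–18:00: 08:30–10:45, 12:15–12:30, 13:15–13:30, 14:45–16:15, 16:30–17:30.
Oksana free within 08:30–18:00: 08:30–10:30, 11:45–12:45, 13:15–14:00, 14:15–14:45.
Bob ∩ Kira: 15:45–18:00.
Bob ∩ Kira ∩ Ximena: 15:45–16:15, 16:30–17:30.
Bob ∩ Kira ∩ Ximena ∩ Oksana: (none).
Bob ∩ Kira ∩ Ximena ∩ Oksana ∩ Diego: (none).
Restricted to 09:15–16:00: (none).
Total common minutes: 0.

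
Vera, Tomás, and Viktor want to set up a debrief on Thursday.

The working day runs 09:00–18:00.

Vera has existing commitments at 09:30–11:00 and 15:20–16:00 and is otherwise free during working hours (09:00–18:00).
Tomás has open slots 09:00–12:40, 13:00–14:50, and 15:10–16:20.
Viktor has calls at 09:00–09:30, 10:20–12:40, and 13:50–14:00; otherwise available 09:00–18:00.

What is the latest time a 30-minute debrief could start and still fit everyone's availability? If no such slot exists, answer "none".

14:20

Vera free within 09:00–18:00: 09:00–09:30, 11:00–15:20, 16:00–18:00.
Viktor free within 09:00–18:00: 09:30–10:20, 12:40–13:50, 14:00–18:00.
Vera ∩ Tomás: 09:00–09:30, 11:00–12:40, 13:00–14:50, 15:10–15:20, 16:00–16:20.
Vera ∩ Tomás ∩ Viktor: 13:00–13:50, 14:00–14:50, 15:10–15:20, 16:00–16:20.
Windows ≥ 30 min: 13:00–13:50, 14:00–14:50.
Latest start in the last window 14:00–14:50 is 14:50 − 30 min = 14:20.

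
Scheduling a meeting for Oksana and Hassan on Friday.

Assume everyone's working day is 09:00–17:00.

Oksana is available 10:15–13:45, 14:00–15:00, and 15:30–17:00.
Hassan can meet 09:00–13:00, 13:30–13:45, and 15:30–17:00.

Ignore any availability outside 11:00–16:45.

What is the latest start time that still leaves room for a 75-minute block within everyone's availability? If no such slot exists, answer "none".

15:30

Oksana ∩ Hassan: 10:15–13:00, 13:30–13:45, 15:30–17:00.
Restricted to 11:00–16:45: 11:00–13:00, 13:30–13:45, 15:30–16:45.
Windows ≥ 75 min: 11:00–13:00, 15:30–16:45.
Latest start in the last window 15:30–16:45 is 16:45 − 75 min = 15:30.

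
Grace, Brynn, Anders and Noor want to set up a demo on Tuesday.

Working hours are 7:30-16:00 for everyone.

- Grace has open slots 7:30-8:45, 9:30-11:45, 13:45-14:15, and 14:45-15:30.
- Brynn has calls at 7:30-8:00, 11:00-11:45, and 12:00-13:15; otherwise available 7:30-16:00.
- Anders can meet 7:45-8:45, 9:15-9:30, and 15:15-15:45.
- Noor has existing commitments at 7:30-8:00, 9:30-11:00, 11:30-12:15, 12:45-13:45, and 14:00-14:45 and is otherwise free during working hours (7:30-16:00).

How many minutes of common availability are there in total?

Brynn free within 07:30–16:00: 08:00–11:00, 11:45–12:00, 13:15–16:00.
Noor free within 07:30–16:00: 08:00–09:30, 11:00–11:30, 12:15–12:45, 13:45–14:00, 14:45–16:00.
Grace ∩ Brynn: 08:00–08:45, 09:30–11:00, 13:45–14:15, 14:45–15:30.
Grace ∩ Brynn ∩ Anders: 08:00–08:45, 15:15–15:30.
Grace ∩ Brynn ∩ Anders ∩ Noor: 08:00–08:45, 15:15–15:30.
Total common minutes: 45 + 15 = 60.

60 minutes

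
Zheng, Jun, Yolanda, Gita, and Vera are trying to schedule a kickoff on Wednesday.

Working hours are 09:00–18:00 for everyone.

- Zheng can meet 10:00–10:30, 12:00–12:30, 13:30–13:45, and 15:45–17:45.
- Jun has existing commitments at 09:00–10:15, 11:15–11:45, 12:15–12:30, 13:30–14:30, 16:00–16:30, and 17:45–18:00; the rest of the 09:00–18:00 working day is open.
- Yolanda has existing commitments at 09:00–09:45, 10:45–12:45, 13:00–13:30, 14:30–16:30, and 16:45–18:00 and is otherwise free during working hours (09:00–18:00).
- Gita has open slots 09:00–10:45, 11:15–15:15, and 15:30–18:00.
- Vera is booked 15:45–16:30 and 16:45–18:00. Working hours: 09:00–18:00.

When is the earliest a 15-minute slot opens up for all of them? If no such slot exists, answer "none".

Jun free within 09:00–18:00: 10:15–11:15, 11:45–12:15, 12:30–13:30, 14:30–16:00, 16:30–17:45.
Yolanda free within 09:00–18:00: 09:45–10:45, 12:45–13:00, 13:30–14:30, 16:30–16:45.
Vera free within 09:00–18:00: 09:00–15:45, 16:30–16:45.
Zheng ∩ Jun: 10:15–10:30, 12:00–12:15, 15:45–16:00, 16:30–17:45.
Zheng ∩ Jun ∩ Yolanda: 10:15–10:30, 16:30–16:45.
Zheng ∩ Jun ∩ Yolanda ∩ Gita: 10:15–10:30, 16:30–16:45.
Zheng ∩ Jun ∩ Yolanda ∩ Gita ∩ Vera: 10:15–10:30, 16:30–16:45.
Windows ≥ 15 min: 10:15–10:30, 16:30–16:45.
Earliest such window starts at 10:15.

10:15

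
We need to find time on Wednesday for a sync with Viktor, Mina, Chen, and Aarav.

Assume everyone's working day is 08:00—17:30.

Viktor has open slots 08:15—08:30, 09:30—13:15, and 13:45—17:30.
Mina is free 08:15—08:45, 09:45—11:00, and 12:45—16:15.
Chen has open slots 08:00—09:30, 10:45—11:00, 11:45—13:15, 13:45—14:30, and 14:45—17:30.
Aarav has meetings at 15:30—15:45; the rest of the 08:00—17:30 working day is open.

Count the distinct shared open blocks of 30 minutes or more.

Aarav free within 08:00–17:30: 08:00–15:30, 15:45–17:30.
Viktor ∩ Mina: 08:15–08:30, 09:45–11:00, 12:45–13:15, 13:45–16:15.
Viktor ∩ Mina ∩ Chen: 08:15–08:30, 10:45–11:00, 12:45–13:15, 13:45–14:30, 14:45–16:15.
Viktor ∩ Mina ∩ Chen ∩ Aarav: 08:15–08:30, 10:45–11:00, 12:45–13:15, 13:45–14:30, 14:45–15:30, 15:45–16:15.
Windows ≥ 30 min: 12:45–13:15, 13:45–14:30, 14:45–15:30, 15:45–16:15.
That's 4 windows.

4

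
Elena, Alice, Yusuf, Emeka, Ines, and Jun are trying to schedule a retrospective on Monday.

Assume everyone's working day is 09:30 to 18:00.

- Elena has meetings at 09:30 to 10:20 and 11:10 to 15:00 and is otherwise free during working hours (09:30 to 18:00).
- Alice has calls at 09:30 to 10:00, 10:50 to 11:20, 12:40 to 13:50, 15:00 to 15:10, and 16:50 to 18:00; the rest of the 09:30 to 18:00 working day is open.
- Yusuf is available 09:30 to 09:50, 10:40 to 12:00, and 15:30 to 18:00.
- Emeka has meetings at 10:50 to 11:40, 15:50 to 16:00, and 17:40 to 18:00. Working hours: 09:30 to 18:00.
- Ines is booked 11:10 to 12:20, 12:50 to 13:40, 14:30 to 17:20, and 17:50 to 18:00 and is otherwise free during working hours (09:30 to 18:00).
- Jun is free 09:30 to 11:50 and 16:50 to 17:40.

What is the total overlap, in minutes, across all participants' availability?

10 minutes

Elena free within 09:30–18:00: 10:20–11:10, 15:00–18:00.
Alice free within 09:30–18:00: 10:00–10:50, 11:20–12:40, 13:50–15:00, 15:10–16:50.
Emeka free within 09:30–18:00: 09:30–10:50, 11:40–15:50, 16:00–17:40.
Ines free within 09:30–18:00: 09:30–11:10, 12:20–12:50, 13:40–14:30, 17:20–17:50.
Elena ∩ Alice: 10:20–10:50, 15:10–16:50.
Elena ∩ Alice ∩ Yusuf: 10:40–10:50, 15:30–16:50.
Elena ∩ Alice ∩ Yusuf ∩ Emeka: 10:40–10:50, 15:30–15:50, 16:00–16:50.
Elena ∩ Alice ∩ Yusuf ∩ Emeka ∩ Ines: 10:40–10:50.
Elena ∩ Alice ∩ Yusuf ∩ Emeka ∩ Ines ∩ Jun: 10:40–10:50.
Total common minutes: 10.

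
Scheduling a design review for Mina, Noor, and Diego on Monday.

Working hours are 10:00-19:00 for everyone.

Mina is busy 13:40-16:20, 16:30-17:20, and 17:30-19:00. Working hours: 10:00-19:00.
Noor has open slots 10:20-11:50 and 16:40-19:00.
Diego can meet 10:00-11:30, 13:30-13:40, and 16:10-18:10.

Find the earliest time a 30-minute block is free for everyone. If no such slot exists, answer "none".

Mina free within 10:00–19:00: 10:00–13:40, 16:20–16:30, 17:20–17:30.
Mina ∩ Noor: 10:20–11:50, 17:20–17:30.
Mina ∩ Noor ∩ Diego: 10:20–11:30, 17:20–17:30.
Windows ≥ 30 min: 10:20–11:30.
Earliest such window starts at 10:20.

10:20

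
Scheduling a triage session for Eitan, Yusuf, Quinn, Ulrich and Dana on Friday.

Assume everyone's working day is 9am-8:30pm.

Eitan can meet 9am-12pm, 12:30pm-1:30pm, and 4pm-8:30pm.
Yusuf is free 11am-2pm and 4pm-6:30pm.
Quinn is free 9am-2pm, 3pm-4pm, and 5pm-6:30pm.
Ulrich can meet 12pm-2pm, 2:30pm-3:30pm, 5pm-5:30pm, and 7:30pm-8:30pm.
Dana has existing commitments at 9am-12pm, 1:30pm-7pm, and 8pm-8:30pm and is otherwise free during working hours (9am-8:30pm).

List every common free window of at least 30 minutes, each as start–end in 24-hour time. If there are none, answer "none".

Dana free within 09:00–20:30: 12:00–13:30, 19:00–20:00.
Eitan ∩ Yusuf: 11:00–12:00, 12:30–13:30, 16:00–18:30.
Eitan ∩ Yusuf ∩ Quinn: 11:00–12:00, 12:30–13:30, 17:00–18:30.
Eitan ∩ Yusuf ∩ Quinn ∩ Ulrich: 12:30–13:30, 17:00–17:30.
Eitan ∩ Yusuf ∩ Quinn ∩ Ulrich ∩ Dana: 12:30–13:30.
Windows ≥ 30 min: 12:30–13:30.

12:30–13:30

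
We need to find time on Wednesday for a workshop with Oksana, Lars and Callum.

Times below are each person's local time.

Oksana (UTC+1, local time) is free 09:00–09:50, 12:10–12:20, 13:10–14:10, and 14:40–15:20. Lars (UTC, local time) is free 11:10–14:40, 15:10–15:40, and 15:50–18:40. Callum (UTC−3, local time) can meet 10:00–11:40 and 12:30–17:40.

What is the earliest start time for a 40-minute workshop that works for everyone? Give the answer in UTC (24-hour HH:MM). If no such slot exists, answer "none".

Oksana → UTC: 08:00–08:50, 11:10–11:20, 12:10–13:10, 13:40–14:20.
Lars → UTC: 11:10–14:40, 15:10–15:40, 15:50–18:40.
Callum → UTC: 13:00–14:40, 15:30–20:40.
Oksana ∩ Lars: 11:10–11:20, 12:10–13:10, 13:40–14:20.
Oksana ∩ Lars ∩ Callum: 13:00–13:10, 13:40–14:20.
Windows ≥ 40 min: 13:40–14:20.
Earliest such window starts at 13:40.

13:40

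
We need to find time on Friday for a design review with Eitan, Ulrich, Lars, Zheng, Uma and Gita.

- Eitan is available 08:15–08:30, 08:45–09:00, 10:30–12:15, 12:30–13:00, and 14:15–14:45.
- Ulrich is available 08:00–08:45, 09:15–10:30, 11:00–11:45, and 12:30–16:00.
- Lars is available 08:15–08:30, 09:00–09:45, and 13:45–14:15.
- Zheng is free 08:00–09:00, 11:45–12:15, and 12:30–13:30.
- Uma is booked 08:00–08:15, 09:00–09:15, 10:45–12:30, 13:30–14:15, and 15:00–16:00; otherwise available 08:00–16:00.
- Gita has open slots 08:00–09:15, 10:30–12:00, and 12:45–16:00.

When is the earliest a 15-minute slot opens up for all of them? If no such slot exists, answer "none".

Uma free within 08:00–16:00: 08:15–09:00, 09:15–10:45, 12:30–13:30, 14:15–15:00.
Eitan ∩ Ulrich: 08:15–08:30, 11:00–11:45, 12:30–13:00, 14:15–14:45.
Eitan ∩ Ulrich ∩ Lars: 08:15–08:30.
Eitan ∩ Ulrich ∩ Lars ∩ Zheng: 08:15–08:30.
Eitan ∩ Ulrich ∩ Lars ∩ Zheng ∩ Uma: 08:15–08:30.
Eitan ∩ Ulrich ∩ Lars ∩ Zheng ∩ Uma ∩ Gita: 08:15–08:30.
Windows ≥ 15 min: 08:15–08:30.
Earliest such window starts at 08:15.

08:15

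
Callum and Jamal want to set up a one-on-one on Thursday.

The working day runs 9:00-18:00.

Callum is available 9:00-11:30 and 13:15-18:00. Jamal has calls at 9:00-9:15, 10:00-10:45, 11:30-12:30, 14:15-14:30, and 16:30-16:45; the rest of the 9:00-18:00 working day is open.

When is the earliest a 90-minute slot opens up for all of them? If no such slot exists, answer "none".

14:30

Jamal free within 09:00–18:00: 09:15–10:00, 10:45–11:30, 12:30–14:15, 14:30–16:30, 16:45–18:00.
Callum ∩ Jamal: 09:15–10:00, 10:45–11:30, 13:15–14:15, 14:30–16:30, 16:45–18:00.
Windows ≥ 90 min: 14:30–16:30.
Earliest such window starts at 14:30.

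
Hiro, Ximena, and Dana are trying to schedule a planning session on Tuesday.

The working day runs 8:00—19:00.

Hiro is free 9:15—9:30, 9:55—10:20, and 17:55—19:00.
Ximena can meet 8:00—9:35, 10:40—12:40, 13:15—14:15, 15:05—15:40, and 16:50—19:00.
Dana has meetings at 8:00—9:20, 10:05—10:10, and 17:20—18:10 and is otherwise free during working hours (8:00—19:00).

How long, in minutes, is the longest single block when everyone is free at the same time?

50 minutes

Dana free within 08:00–19:00: 09:20–10:05, 10:10–17:20, 18:10–19:00.
Hiro ∩ Ximena: 09:15–09:30, 17:55–19:00.
Hiro ∩ Ximena ∩ Dana: 09:20–09:30, 18:10–19:00.
Common window lengths: 10, 50 min; longest is 50.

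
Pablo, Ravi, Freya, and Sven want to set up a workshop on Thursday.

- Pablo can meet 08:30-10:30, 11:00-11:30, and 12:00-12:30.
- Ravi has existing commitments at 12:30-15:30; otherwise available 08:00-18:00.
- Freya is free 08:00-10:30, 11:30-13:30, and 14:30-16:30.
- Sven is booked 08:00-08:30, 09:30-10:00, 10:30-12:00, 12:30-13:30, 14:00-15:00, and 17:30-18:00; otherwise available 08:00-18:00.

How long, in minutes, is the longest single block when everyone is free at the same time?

Ravi free within 08:00–18:00: 08:00–12:30, 15:30–18:00.
Sven free within 08:00–18:00: 08:30–09:30, 10:00–10:30, 12:00–12:30, 13:30–14:00, 15:00–17:30.
Pablo ∩ Ravi: 08:30–10:30, 11:00–11:30, 12:00–12:30.
Pablo ∩ Ravi ∩ Freya: 08:30–10:30, 12:00–12:30.
Pablo ∩ Ravi ∩ Freya ∩ Sven: 08:30–09:30, 10:00–10:30, 12:00–12:30.
Common window lengths: 60, 30, 30 min; longest is 60.

60 minutes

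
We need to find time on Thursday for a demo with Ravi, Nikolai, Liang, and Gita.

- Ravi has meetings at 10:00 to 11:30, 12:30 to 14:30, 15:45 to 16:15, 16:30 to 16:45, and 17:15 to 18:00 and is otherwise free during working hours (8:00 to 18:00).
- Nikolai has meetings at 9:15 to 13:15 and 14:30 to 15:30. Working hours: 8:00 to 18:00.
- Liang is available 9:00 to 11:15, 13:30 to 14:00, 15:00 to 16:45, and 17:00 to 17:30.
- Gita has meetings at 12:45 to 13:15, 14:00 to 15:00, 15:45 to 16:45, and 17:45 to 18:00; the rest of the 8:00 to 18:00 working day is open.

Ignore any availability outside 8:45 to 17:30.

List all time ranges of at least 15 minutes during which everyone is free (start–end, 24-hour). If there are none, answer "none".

09:00–09:15, 15:30–15:45, 17:00–17:15

Ravi free within 08:00–18:00: 08:00–10:00, 11:30–12:30, 14:30–15:45, 16:15–16:30, 16:45–17:15.
Nikolai free within 08:00–18:00: 08:00–09:15, 13:15–14:30, 15:30–18:00.
Gita free within 08:00–18:00: 08:00–12:45, 13:15–14:00, 15:00–15:45, 16:45–17:45.
Ravi ∩ Nikolai: 08:00–09:15, 15:30–15:45, 16:15–16:30, 16:45–17:15.
Ravi ∩ Nikolai ∩ Liang: 09:00–09:15, 15:30–15:45, 16:15–16:30, 17:00–17:15.
Ravi ∩ Nikolai ∩ Liang ∩ Gita: 09:00–09:15, 15:30–15:45, 17:00–17:15.
Restricted to 08:45–17:30: 09:00–09:15, 15:30–15:45, 17:00–17:15.
Windows ≥ 15 min: 09:00–09:15, 15:30–15:45, 17:00–17:15.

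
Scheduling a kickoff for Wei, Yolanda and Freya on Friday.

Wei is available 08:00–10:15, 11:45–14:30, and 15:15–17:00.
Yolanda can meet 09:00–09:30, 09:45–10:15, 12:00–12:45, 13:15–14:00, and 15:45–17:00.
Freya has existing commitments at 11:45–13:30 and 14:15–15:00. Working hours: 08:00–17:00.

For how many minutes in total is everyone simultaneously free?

165 minutes

Freya free within 08:00–17:00: 08:00–11:45, 13:30–14:15, 15:00–17:00.
Wei ∩ Yolanda: 09:00–09:30, 09:45–10:15, 12:00–12:45, 13:15–14:00, 15:45–17:00.
Wei ∩ Yolanda ∩ Freya: 09:00–09:30, 09:45–10:15, 13:30–14:00, 15:45–17:00.
Total common minutes: 30 + 30 + 30 + 75 = 165.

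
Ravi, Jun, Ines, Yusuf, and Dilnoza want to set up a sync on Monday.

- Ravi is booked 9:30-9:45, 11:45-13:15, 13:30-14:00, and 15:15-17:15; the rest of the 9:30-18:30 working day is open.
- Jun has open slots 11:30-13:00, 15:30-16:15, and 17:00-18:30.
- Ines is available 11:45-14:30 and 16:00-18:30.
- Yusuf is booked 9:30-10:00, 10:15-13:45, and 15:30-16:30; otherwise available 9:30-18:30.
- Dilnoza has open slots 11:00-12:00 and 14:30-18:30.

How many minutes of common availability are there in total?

Ravi free within 09:30–18:30: 09:45–11:45, 13:15–13:30, 14:00–15:15, 17:15–18:30.
Yusuf free within 09:30–18:30: 10:00–10:15, 13:45–15:30, 16:30–18:30.
Ravi ∩ Jun: 11:30–11:45, 17:15–18:30.
Ravi ∩ Jun ∩ Ines: 17:15–18:30.
Ravi ∩ Jun ∩ Ines ∩ Yusuf: 17:15–18:30.
Ravi ∩ Jun ∩ Ines ∩ Yusuf ∩ Dilnoza: 17:15–18:30.
Total common minutes: 75.

75 minutes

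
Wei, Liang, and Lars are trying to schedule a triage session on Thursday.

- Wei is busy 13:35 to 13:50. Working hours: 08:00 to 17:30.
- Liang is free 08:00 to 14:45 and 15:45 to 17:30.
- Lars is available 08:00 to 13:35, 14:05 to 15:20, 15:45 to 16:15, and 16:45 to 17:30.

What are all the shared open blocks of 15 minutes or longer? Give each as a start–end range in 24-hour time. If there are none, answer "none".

Wei free within 08:00–17:30: 08:00–13:35, 13:50–17:30.
Wei ∩ Liang: 08:00–13:35, 13:50–14:45, 15:45–17:30.
Wei ∩ Liang ∩ Lars: 08:00–13:35, 14:05–14:45, 15:45–16:15, 16:45–17:30.
Windows ≥ 15 min: 08:00–13:35, 14:05–14:45, 15:45–16:15, 16:45–17:30.

08:00–13:35, 14:05–14:45, 15:45–16:15, 16:45–17:30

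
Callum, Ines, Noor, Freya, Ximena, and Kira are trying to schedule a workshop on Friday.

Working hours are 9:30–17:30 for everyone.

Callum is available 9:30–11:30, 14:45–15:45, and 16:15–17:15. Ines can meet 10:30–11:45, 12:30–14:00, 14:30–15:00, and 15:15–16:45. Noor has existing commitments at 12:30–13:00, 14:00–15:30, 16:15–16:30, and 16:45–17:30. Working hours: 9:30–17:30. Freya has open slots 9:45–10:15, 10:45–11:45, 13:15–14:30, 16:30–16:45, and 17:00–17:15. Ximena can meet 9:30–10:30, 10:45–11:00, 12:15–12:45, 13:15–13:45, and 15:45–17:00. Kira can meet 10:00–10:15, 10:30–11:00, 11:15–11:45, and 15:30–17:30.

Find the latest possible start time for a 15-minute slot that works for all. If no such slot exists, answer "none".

Noor free within 09:30–17:30: 09:30–12:30, 13:00–14:00, 15:30–16:15, 16:30–16:45.
Callum ∩ Ines: 10:30–11:30, 14:45–15:00, 15:15–15:45, 16:15–16:45.
Callum ∩ Ines ∩ Noor: 10:30–11:30, 15:30–15:45, 16:30–16:45.
Callum ∩ Ines ∩ Noor ∩ Freya: 10:45–11:30, 16:30–16:45.
Callum ∩ Ines ∩ Noor ∩ Freya ∩ Ximena: 10:45–11:00, 16:30–16:45.
Callum ∩ Ines ∩ Noor ∩ Freya ∩ Ximena ∩ Kira: 10:45–11:00, 16:30–16:45.
Windows ≥ 15 min: 10:45–11:00, 16:30–16:45.
Latest start in the last window 16:30–16:45 is 16:45 − 15 min = 16:30.

16:30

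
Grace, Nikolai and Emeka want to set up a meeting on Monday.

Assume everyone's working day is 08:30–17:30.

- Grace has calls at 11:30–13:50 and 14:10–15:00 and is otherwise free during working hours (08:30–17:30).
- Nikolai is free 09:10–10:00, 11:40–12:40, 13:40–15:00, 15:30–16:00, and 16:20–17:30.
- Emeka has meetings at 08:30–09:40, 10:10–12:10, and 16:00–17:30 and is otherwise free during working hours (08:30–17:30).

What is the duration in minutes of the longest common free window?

30 minutes

Grace free within 08:30–17:30: 08:30–11:30, 13:50–14:10, 15:00–17:30.
Emeka free within 08:30–17:30: 09:40–10:10, 12:10–16:00.
Grace ∩ Nikolai: 09:10–10:00, 13:50–14:10, 15:30–16:00, 16:20–17:30.
Grace ∩ Nikolai ∩ Emeka: 09:40–10:00, 13:50–14:10, 15:30–16:00.
Common window lengths: 20, 20, 30 min; longest is 30.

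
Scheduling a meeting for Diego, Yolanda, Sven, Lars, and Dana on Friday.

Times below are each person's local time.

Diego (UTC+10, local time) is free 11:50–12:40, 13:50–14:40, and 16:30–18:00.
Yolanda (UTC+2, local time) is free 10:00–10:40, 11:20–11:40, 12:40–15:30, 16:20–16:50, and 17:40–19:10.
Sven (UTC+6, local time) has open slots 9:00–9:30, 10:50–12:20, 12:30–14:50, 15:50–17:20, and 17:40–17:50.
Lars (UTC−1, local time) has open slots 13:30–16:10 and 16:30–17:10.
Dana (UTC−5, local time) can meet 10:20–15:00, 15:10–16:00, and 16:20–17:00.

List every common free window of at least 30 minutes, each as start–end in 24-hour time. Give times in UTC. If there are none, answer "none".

Diego → UTC: 01:50–02:40, 03:50–04:40, 06:30–08:00.
Yolanda → UTC: 08:00–08:40, 09:20–09:40, 10:40–13:30, 14:20–14:50, 15:40–17:10.
Sven → UTC: 03:00–03:30, 04:50–06:20, 06:30–08:50, 09:50–11:20, 11:40–11:50.
Lars → UTC: 14:30–17:10, 17:30–18:10.
Dana → UTC: 15:20–20:00, 20:10–21:00, 21:20–22:00.
Diego ∩ Yolanda: (none).
Diego ∩ Yolanda ∩ Sven: (none).
Diego ∩ Yolanda ∩ Sven ∩ Lars: (none).
Diego ∩ Yolanda ∩ Sven ∩ Lars ∩ Dana: (none).
Windows ≥ 30 min: (none).

none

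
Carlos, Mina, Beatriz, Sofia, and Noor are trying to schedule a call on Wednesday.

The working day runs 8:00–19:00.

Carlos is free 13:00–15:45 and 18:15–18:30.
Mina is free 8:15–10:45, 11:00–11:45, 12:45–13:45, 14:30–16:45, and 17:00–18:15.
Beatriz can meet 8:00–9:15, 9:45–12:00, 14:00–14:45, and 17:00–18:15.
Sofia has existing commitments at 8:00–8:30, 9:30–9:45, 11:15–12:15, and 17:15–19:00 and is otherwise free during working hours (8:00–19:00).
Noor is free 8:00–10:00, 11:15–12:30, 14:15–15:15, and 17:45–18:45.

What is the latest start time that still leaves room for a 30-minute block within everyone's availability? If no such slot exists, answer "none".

Sofia free within 08:00–19:00: 08:30–09:30, 09:45–11:15, 12:15–17:15.
Carlos ∩ Mina: 13:00–13:45, 14:30–15:45.
Carlos ∩ Mina ∩ Beatriz: 14:30–14:45.
Carlos ∩ Mina ∩ Beatriz ∩ Sofia: 14:30–14:45.
Carlos ∩ Mina ∩ Beatriz ∩ Sofia ∩ Noor: 14:30–14:45.
Windows ≥ 30 min: (none).

none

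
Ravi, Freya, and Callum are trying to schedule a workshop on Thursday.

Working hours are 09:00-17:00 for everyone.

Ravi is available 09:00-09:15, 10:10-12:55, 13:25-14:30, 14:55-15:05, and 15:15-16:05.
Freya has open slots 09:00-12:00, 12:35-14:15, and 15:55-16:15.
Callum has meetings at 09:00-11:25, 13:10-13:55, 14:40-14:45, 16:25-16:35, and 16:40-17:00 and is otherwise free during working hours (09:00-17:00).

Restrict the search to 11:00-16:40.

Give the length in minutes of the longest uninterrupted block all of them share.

35 minutes

Callum free within 09:00–17:00: 11:25–13:10, 13:55–14:40, 14:45–16:25, 16:35–16:40.
Ravi ∩ Freya: 09:00–09:15, 10:10–12:00, 12:35–12:55, 13:25–14:15, 15:55–16:05.
Ravi ∩ Freya ∩ Callum: 11:25–12:00, 12:35–12:55, 13:55–14:15, 15:55–16:05.
Restricted to 11:00–16:40: 11:25–12:00, 12:35–12:55, 13:55–14:15, 15:55–16:05.
Common window lengths: 35, 20, 20, 10 min; longest is 35.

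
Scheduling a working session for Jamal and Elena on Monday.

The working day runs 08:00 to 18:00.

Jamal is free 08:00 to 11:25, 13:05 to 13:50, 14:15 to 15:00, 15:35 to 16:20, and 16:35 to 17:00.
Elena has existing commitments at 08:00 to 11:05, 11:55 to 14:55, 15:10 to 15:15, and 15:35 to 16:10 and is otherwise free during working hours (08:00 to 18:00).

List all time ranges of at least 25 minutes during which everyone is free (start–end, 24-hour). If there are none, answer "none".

16:35–17:00

Elena free within 08:00–18:00: 11:05–11:55, 14:55–15:10, 15:15–15:35, 16:10–18:00.
Jamal ∩ Elena: 11:05–11:25, 14:55–15:00, 16:10–16:20, 16:35–17:00.
Windows ≥ 25 min: 16:35–17:00.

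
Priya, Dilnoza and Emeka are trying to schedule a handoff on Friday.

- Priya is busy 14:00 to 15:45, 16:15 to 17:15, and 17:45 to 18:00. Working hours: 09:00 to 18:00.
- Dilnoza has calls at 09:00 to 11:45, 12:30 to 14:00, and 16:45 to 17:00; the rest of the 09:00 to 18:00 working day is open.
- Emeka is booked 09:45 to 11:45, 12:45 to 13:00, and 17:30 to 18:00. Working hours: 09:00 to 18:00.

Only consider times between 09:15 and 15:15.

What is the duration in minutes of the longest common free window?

45 minutes

Priya free within 09:00–18:00: 09:00–14:00, 15:45–16:15, 17:15–17:45.
Dilnoza free within 09:00–18:00: 11:45–12:30, 14:00–16:45, 17:00–18:00.
Emeka free within 09:00–18:00: 09:00–09:45, 11:45–12:45, 13:00–17:30.
Priya ∩ Dilnoza: 11:45–12:30, 15:45–16:15, 17:15–17:45.
Priya ∩ Dilnoza ∩ Emeka: 11:45–12:30, 15:45–16:15, 17:15–17:30.
Restricted to 09:15–15:15: 11:45–12:30.
Single common window of 45 minutes.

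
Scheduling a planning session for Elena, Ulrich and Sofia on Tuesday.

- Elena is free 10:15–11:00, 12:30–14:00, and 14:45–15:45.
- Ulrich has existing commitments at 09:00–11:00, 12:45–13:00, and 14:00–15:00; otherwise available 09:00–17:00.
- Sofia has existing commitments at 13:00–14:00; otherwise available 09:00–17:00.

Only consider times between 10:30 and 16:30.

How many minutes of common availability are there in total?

Ulrich free within 09:00–17:00: 11:00–12:45, 13:00–14:00, 15:00–17:00.
Sofia free within 09:00–17:00: 09:00–13:00, 14:00–17:00.
Elena ∩ Ulrich: 12:30–12:45, 13:00–14:00, 15:00–15:45.
Elena ∩ Ulrich ∩ Sofia: 12:30–12:45, 15:00–15:45.
Restricted to 10:30–16:30: 12:30–12:45, 15:00–15:45.
Total common minutes: 15 + 45 = 60.

60 minutes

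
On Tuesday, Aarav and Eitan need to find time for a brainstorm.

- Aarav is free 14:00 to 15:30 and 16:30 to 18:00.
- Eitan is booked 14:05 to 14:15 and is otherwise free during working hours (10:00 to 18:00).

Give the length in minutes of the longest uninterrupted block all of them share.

Eitan free within 10:00–18:00: 10:00–14:05, 14:15–18:00.
Aarav ∩ Eitan: 14:00–14:05, 14:15–15:30, 16:30–18:00.
Common window lengths: 5, 75, 90 min; longest is 90.

90 minutes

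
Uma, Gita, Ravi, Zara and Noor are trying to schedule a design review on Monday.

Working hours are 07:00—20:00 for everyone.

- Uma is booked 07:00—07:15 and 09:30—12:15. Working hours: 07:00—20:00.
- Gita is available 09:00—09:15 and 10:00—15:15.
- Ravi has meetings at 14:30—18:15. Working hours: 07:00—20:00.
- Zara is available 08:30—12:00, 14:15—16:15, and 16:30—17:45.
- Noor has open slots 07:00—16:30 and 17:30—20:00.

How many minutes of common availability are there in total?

Uma free within 07:00–20:00: 07:15–09:30, 12:15–20:00.
Ravi free within 07:00–20:00: 07:00–14:30, 18:15–20:00.
Uma ∩ Gita: 09:00–09:15, 12:15–15:15.
Uma ∩ Gita ∩ Ravi: 09:00–09:15, 12:15–14:30.
Uma ∩ Gita ∩ Ravi ∩ Zara: 09:00–09:15, 14:15–14:30.
Uma ∩ Gita ∩ Ravi ∩ Zara ∩ Noor: 09:00–09:15, 14:15–14:30.
Total common minutes: 15 + 15 = 30.

30 minutes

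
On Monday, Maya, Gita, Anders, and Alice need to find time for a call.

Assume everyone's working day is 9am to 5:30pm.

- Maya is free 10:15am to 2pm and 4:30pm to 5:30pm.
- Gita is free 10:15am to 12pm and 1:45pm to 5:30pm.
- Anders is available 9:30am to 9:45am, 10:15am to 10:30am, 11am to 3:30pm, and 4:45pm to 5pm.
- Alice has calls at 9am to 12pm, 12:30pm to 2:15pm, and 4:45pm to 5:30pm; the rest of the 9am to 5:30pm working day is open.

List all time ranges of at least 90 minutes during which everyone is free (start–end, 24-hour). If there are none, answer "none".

none

Alice free within 09:00–17:30: 12:00–12:30, 14:15–16:45.
Maya ∩ Gita: 10:15–12:00, 13:45–14:00, 16:30–17:30.
Maya ∩ Gita ∩ Anders: 10:15–10:30, 11:00–12:00, 13:45–14:00, 16:45–17:00.
Maya ∩ Gita ∩ Anders ∩ Alice: (none).
Windows ≥ 90 min: (none).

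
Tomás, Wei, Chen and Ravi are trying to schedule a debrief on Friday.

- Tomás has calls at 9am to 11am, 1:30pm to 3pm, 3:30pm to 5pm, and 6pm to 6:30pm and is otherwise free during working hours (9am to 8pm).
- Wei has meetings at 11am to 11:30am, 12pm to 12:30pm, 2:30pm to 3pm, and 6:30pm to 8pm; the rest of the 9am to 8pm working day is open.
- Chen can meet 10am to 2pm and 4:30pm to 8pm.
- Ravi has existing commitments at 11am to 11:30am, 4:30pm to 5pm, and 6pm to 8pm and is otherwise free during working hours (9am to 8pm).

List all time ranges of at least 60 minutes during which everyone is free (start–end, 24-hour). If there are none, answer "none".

12:30–13:30, 17:00–18:00

Tomás free within 09:00–20:00: 11:00–13:30, 15:00–15:30, 17:00–18:00, 18:30–20:00.
Wei free within 09:00–20:00: 09:00–11:00, 11:30–12:00, 12:30–14:30, 15:00–18:30.
Ravi free within 09:00–20:00: 09:00–11:00, 11:30–16:30, 17:00–18:00.
Tomás ∩ Wei: 11:30–12:00, 12:30–13:30, 15:00–15:30, 17:00–18:00.
Tomás ∩ Wei ∩ Chen: 11:30–12:00, 12:30–13:30, 17:00–18:00.
Tomás ∩ Wei ∩ Chen ∩ Ravi: 11:30–12:00, 12:30–13:30, 17:00–18:00.
Windows ≥ 60 min: 12:30–13:30, 17:00–18:00.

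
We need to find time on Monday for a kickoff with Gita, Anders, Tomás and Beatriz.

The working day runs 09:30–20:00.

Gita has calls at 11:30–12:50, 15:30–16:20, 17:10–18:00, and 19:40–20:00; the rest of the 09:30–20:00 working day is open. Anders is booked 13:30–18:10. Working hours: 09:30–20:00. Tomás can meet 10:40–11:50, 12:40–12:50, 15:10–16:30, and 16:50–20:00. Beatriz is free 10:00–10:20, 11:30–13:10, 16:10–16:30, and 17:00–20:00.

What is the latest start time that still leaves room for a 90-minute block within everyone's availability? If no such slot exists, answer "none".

18:10

Gita free within 09:30–20:00: 09:30–11:30, 12:50–15:30, 16:20–17:10, 18:00–19:40.
Anders free within 09:30–20:00: 09:30–13:30, 18:10–20:00.
Gita ∩ Anders: 09:30–11:30, 12:50–13:30, 18:10–19:40.
Gita ∩ Anders ∩ Tomás: 10:40–11:30, 18:10–19:40.
Gita ∩ Anders ∩ Tomás ∩ Beatriz: 18:10–19:40.
Windows ≥ 90 min: 18:10–19:40.
Latest start in the last window 18:10–19:40 is 19:40 − 90 min = 18:10.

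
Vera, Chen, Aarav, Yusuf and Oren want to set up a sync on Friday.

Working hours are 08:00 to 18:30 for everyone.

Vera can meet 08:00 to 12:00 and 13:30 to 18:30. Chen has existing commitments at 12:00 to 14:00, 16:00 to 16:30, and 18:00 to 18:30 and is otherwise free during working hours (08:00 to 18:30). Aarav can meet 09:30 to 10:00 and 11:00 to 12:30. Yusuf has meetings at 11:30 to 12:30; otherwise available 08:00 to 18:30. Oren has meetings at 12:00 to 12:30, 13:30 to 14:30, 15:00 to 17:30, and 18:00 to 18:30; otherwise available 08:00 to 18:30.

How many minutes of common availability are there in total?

Chen free within 08:00–18:30: 08:00–12:00, 14:00–16:00, 16:30–18:00.
Yusuf free within 08:00–18:30: 08:00–11:30, 12:30–18:30.
Oren free within 08:00–18:30: 08:00–12:00, 12:30–13:30, 14:30–15:00, 17:30–18:00.
Vera ∩ Chen: 08:00–12:00, 14:00–16:00, 16:30–18:00.
Vera ∩ Chen ∩ Aarav: 09:30–10:00, 11:00–12:00.
Vera ∩ Chen ∩ Aarav ∩ Yusuf: 09:30–10:00, 11:00–11:30.
Vera ∩ Chen ∩ Aarav ∩ Yusuf ∩ Oren: 09:30–10:00, 11:00–11:30.
Total common minutes: 30 + 30 = 60.

60 minutes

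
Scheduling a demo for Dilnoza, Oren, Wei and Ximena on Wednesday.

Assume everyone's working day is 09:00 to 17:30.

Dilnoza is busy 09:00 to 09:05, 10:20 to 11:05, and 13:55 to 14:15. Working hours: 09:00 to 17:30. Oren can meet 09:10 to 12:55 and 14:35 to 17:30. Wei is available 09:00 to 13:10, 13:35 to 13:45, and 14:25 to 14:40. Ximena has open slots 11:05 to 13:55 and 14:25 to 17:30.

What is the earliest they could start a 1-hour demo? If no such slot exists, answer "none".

11:05

Dilnoza free within 09:00–17:30: 09:05–10:20, 11:05–13:55, 14:15–17:30.
Dilnoza ∩ Oren: 09:10–10:20, 11:05–12:55, 14:35–17:30.
Dilnoza ∩ Oren ∩ Wei: 09:10–10:20, 11:05–12:55, 14:35–14:40.
Dilnoza ∩ Oren ∩ Wei ∩ Ximena: 11:05–12:55, 14:35–14:40.
Windows ≥ 60 min: 11:05–12:55.
Earliest such window starts at 11:05.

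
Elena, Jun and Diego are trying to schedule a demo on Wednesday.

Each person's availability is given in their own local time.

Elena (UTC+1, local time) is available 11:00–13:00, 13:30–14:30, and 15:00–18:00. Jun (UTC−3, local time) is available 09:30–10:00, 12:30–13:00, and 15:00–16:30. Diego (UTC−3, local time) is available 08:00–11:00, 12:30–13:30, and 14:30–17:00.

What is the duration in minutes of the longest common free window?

Elena → UTC: 10:00–12:00, 12:30–13:30, 14:00–17:00.
Jun → UTC: 12:30–13:00, 15:30–16:00, 18:00–19:30.
Diego → UTC: 11:00–14:00, 15:30–16:30, 17:30–20:00.
Elena ∩ Jun: 12:30–13:00, 15:30–16:00.
Elena ∩ Jun ∩ Diego: 12:30–13:00, 15:30–16:00.
Common window lengths: 30, 30 min; longest is 30.

30 minutes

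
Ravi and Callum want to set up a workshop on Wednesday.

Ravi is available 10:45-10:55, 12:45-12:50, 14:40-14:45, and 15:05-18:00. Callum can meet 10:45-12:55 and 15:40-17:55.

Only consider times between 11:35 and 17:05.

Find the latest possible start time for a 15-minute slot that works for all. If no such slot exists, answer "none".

Ravi ∩ Callum: 10:45–10:55, 12:45–12:50, 15:40–17:55.
Restricted to 11:35–17:05: 12:45–12:50, 15:40–17:05.
Windows ≥ 15 min: 15:40–17:05.
Latest start in the last window 15:40–17:05 is 17:05 − 15 min = 16:50.

16:50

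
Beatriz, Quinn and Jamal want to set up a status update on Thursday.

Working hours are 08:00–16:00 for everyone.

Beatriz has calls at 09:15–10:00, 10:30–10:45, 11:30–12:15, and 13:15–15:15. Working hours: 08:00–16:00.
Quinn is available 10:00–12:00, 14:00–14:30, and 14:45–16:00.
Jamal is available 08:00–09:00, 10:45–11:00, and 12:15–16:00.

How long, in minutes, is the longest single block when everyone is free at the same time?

45 minutes

Beatriz free within 08:00–16:00: 08:00–09:15, 10:00–10:30, 10:45–11:30, 12:15–13:15, 15:15–16:00.
Beatriz ∩ Quinn: 10:00–10:30, 10:45–11:30, 15:15–16:00.
Beatriz ∩ Quinn ∩ Jamal: 10:45–11:00, 15:15–16:00.
Common window lengths: 15, 45 min; longest is 45.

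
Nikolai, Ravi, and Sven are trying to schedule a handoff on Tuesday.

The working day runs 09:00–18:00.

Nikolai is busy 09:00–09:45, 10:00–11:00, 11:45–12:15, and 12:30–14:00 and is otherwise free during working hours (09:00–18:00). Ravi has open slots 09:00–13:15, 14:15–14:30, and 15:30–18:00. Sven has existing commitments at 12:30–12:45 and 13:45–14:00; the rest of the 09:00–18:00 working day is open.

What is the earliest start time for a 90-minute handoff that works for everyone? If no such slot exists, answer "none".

Nikolai free within 09:00–18:00: 09:45–10:00, 11:00–11:45, 12:15–12:30, 14:00–18:00.
Sven free within 09:00–18:00: 09:00–12:30, 12:45–13:45, 14:00–18:00.
Nikolai ∩ Ravi: 09:45–10:00, 11:00–11:45, 12:15–12:30, 14:15–14:30, 15:30–18:00.
Nikolai ∩ Ravi ∩ Sven: 09:45–10:00, 11:00–11:45, 12:15–12:30, 14:15–14:30, 15:30–18:00.
Windows ≥ 90 min: 15:30–18:00.
Earliest such window starts at 15:30.

15:30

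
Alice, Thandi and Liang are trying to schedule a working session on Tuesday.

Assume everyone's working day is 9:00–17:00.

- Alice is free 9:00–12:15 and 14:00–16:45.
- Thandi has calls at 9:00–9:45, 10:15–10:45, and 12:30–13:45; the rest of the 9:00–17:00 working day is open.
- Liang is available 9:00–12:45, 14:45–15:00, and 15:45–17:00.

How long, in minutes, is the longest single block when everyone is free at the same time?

Thandi free within 09:00–17:00: 09:45–10:15, 10:45–12:30, 13:45–17:00.
Alice ∩ Thandi: 09:45–10:15, 10:45–12:15, 14:00–16:45.
Alice ∩ Thandi ∩ Liang: 09:45–10:15, 10:45–12:15, 14:45–15:00, 15:45–16:45.
Common window lengths: 30, 90, 15, 60 min; longest is 90.

90 minutes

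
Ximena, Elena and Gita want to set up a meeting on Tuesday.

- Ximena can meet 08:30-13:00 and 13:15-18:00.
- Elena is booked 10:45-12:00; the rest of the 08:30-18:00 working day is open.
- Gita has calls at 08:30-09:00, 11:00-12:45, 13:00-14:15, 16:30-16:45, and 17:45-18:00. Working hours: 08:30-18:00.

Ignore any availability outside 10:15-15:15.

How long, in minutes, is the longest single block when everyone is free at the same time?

60 minutes

Elena free within 08:30–18:00: 08:30–10:45, 12:00–18:00.
Gita free within 08:30–18:00: 09:00–11:00, 12:45–13:00, 14:15–16:30, 16:45–17:45.
Ximena ∩ Elena: 08:30–10:45, 12:00–13:00, 13:15–18:00.
Ximena ∩ Elena ∩ Gita: 09:00–10:45, 12:45–13:00, 14:15–16:30, 16:45–17:45.
Restricted to 10:15–15:15: 10:15–10:45, 12:45–13:00, 14:15–15:15.
Common window lengths: 30, 15, 60 min; longest is 60.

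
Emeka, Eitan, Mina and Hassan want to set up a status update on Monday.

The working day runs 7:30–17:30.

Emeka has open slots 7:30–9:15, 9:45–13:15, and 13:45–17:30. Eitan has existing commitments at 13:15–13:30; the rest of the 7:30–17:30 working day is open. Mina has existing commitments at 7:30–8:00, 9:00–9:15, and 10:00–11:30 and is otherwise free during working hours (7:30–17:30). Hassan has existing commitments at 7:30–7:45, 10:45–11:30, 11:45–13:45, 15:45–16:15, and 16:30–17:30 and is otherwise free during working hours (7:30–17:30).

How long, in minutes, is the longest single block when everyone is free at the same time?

Eitan free within 07:30–17:30: 07:30–13:15, 13:30–17:30.
Mina free within 07:30–17:30: 08:00–09:00, 09:15–10:00, 11:30–17:30.
Hassan free within 07:30–17:30: 07:45–10:45, 11:30–11:45, 13:45–15:45, 16:15–16:30.
Emeka ∩ Eitan: 07:30–09:15, 09:45–13:15, 13:45–17:30.
Emeka ∩ Eitan ∩ Mina: 08:00–09:00, 09:45–10:00, 11:30–13:15, 13:45–17:30.
Emeka ∩ Eitan ∩ Mina ∩ Hassan: 08:00–09:00, 09:45–10:00, 11:30–11:45, 13:45–15:45, 16:15–16:30.
Common window lengths: 60, 15, 15, 120, 15 min; longest is 120.

120 minutes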